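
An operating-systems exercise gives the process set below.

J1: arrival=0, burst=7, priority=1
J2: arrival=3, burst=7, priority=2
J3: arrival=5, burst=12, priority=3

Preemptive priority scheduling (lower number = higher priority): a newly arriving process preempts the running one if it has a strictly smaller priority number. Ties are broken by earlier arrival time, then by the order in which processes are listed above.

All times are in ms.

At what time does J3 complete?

Gantt: | J1 0-7 | J2 7-14 | J3 14-26 |
Completion: J1=7  J2=14  J3=26
Turnaround (C−A): J1=7  J2=11  J3=21

26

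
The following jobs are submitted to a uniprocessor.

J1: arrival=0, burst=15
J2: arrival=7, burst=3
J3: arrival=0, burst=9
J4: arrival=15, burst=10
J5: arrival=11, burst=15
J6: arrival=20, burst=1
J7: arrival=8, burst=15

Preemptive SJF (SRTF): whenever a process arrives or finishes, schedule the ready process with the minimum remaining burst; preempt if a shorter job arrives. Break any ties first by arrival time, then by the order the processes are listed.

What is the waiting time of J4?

1

Timeline: | J3 0-9 | J2 9-12 | J1 12-15 | J4 15-20 | J6 20-21 | J4 21-26 | J1 26-38 | J7 38-53 | J5 53-68 |
Completion: J1=38  J2=12  J3=9  J4=26  J5=68  J6=21  J7=53
Waiting(J4) = turnaround − burst = 11 − 10 = 1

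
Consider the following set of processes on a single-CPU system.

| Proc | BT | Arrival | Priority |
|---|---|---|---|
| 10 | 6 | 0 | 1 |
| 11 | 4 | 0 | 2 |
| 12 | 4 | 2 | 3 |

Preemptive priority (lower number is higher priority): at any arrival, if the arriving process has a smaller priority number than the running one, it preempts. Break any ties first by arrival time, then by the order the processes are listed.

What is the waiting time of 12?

8

Gantt: | 10 0-6 | 11 6-10 | 12 10-14 |
Completion: 10=6  11=10  12=14
Turnaround (C−A): 10=6  11=10  12=12
Waiting(12) = turnaround − burst = 12 − 4 = 8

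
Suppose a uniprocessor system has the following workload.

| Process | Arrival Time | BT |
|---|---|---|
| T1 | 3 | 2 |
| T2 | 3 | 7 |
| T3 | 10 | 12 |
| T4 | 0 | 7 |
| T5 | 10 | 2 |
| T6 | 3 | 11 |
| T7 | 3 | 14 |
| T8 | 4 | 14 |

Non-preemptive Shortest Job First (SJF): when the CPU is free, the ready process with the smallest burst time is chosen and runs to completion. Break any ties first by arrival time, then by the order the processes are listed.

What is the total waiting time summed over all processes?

Timeline: | T4 0-7 | T1 7-9 | T2 9-16 | T5 16-18 | T6 18-29 | T3 29-41 | T7 41-55 | T8 55-69 |
Completion: T1=9  T2=16  T3=41  T4=7  T5=18  T6=29  T7=55  T8=69
Turnaround (C−A): T1=6  T2=13  T3=31  T4=7  T5=8  T6=26  T7=52  T8=65
Waiting = turnaround − burst: T1=4, T2=6, T3=19, T4=0, T5=6, T6=15, T7=38, T8=51
Total waiting = 4 + 6 + 19 + 0 + 6 + 15 + 38 + 51 = 139

139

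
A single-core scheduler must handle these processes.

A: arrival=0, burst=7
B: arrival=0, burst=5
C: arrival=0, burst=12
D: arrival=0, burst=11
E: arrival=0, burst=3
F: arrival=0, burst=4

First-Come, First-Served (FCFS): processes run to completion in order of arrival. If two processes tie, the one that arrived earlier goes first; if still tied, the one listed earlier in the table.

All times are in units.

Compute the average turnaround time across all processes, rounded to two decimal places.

26.33

Timeline: | A 0-7 | B 7-12 | C 12-24 | D 24-35 | E 35-38 | F 38-42 |
Completion: A=7  B=12  C=24  D=35  E=38  F=42
Turnaround times: A=7, B=12, C=24, D=35, E=38, F=42
Average turnaround = (7+12+24+35+38+42) / 6 = 158/6 = 26.33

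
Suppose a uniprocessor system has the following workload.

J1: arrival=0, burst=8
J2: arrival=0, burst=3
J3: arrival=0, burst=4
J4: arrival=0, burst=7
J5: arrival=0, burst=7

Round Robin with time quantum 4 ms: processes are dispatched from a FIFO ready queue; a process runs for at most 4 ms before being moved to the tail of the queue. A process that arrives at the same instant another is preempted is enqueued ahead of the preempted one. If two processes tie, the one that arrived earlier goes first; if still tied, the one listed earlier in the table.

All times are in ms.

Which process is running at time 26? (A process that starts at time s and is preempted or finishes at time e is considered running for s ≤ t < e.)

Gantt: | J1 0-4 | J2 4-7 | J3 7-11 | J4 11-15 | J5 15-19 | J1 19-23 | J4 23-26 | J5 26-29 |
Completion: J1=23  J2=7  J3=11  J4=26  J5=29

J5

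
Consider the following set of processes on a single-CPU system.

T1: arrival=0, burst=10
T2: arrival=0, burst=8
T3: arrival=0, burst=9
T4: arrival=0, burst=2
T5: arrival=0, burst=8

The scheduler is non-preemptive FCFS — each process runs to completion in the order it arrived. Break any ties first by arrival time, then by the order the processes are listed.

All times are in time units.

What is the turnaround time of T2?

Schedule: | T1 0-10 | T2 10-18 | T3 18-27 | T4 27-29 | T5 29-37 |
Completion: T1=10  T2=18  T3=27  T4=29  T5=37
Turnaround(T2) = completion − arrival = 18 − 0 = 18

18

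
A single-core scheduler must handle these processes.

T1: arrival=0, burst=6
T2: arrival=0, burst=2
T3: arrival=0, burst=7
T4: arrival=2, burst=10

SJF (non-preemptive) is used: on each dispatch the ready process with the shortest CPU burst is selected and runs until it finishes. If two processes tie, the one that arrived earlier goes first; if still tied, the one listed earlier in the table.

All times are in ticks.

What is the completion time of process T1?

Schedule: | T2 0-2 | T1 2-8 | T3 8-15 | T4 15-25 |
Completion: T1=8  T2=2  T3=15  T4=25

8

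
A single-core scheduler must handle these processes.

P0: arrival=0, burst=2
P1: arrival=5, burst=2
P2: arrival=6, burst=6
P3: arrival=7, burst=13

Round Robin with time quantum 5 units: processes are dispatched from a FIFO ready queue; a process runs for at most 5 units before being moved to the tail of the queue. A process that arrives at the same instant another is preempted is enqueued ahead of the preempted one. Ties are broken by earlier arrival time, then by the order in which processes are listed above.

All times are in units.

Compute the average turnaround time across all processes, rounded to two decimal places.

8.75

Gantt: | P0 0-2 | idle 2-5 | P1 5-7 | P2 7-12 | P3 12-17 | P2 17-18 | P3 18-26 |
Completion: P0=2  P1=7  P2=18  P3=26
Turnaround times: P0=2, P1=2, P2=12, P3=19
Average turnaround = (2+2+12+19) / 4 = 35/4 = 8.75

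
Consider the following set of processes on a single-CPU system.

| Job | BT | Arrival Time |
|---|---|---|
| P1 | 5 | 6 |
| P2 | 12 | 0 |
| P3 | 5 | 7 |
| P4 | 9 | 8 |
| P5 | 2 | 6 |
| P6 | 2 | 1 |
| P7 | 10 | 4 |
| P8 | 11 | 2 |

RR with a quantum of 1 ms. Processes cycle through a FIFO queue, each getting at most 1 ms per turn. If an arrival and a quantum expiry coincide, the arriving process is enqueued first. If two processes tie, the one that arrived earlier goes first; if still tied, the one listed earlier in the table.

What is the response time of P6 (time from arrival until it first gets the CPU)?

Schedule: | P2 0-1 | P6 1-2 | P2 2-3 | P8 3-4 | P6 4-5 | P2 5-6 | P7 6-7 | P8 7-8 | P1 8-9 | P5 9-10 | P2 10-11 | P3 11-12 | P7 12-13 | P4 13-14 | P8 14-15 | P1 15-16 | P5 16-17 | P2 17-18 | P3 18-19 | P7 19-20 | P4 20-21 | P8 21-22 | P1 22-23 | P2 23-24 | P3 24-25 | P7 25-26 | P4 26-27 | P8 27-28 | P1 28-29 | P2 29-30 | P3 30-31 | P7 31-32 | P4 32-33 | P8 33-34 | P1 34-35 | P2 35-36 | P3 36-37 | P7 37-38 | P4 38-39 | P8 39-40 | P2 40-41 | P7 41-42 | P4 42-43 | P8 43-44 | P2 44-45 | P7 45-46 | P4 46-47 | P8 47-48 | P2 48-49 | P7 49-50 | P4 50-51 | P8 51-52 | P2 52-53 | P7 53-54 | P4 54-55 | P8 55-56 |
Completion: P1=35  P2=53  P3=37  P4=55  P5=17  P6=5  P7=54  P8=56
Response(P6) = first start − arrival = 1 − 1 = 0

0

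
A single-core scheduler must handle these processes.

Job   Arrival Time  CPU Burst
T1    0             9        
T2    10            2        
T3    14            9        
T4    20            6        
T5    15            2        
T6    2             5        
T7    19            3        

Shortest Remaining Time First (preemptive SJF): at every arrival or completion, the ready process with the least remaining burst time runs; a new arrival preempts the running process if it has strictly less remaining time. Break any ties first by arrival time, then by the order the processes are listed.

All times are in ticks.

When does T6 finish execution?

7

Timeline: | T1 0-2 | T6 2-7 | T1 7-10 | T2 10-12 | T1 12-16 | T5 16-18 | T3 18-19 | T7 19-22 | T4 22-28 | T3 28-36 |
Completion: T1=16  T2=12  T3=36  T4=28  T5=18  T6=7  T7=22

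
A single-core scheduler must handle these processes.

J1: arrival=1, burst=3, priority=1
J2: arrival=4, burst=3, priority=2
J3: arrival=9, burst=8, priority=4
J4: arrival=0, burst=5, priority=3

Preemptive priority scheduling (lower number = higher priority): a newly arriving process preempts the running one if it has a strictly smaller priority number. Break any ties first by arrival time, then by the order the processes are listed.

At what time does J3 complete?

19

Schedule: | J4 0-1 | J1 1-4 | J2 4-7 | J4 7-11 | J3 11-19 |
Completion: J1=4  J2=7  J3=19  J4=11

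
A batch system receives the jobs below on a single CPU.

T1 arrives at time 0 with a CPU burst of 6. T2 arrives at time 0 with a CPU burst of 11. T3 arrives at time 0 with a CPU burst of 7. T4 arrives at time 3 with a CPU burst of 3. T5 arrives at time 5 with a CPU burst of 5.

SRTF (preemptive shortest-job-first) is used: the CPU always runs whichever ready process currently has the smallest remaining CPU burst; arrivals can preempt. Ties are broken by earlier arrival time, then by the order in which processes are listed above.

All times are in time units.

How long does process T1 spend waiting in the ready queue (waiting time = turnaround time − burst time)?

0

Gantt: | T1 0-6 | T4 6-9 | T5 9-14 | T3 14-21 | T2 21-32 |
Completion: T1=6  T2=32  T3=21  T4=9  T5=14
Turnaround (C−A): T1=6  T2=32  T3=21  T4=6  T5=9
Waiting(T1) = turnaround − burst = 6 − 6 = 0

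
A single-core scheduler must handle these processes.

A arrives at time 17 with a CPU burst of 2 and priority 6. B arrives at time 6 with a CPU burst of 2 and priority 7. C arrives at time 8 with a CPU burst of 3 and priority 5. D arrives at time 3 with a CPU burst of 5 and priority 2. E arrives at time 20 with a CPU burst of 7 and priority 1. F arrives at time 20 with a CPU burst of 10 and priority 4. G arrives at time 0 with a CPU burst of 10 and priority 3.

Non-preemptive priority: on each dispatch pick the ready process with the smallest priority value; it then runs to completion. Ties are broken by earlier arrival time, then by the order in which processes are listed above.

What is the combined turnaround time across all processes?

92

Timeline: | G 0-10 | D 10-15 | C 15-18 | A 18-20 | E 20-27 | F 27-37 | B 37-39 |
Completion: A=20  B=39  C=18  D=15  E=27  F=37  G=10
Turnaround (C−A): A=3  B=33  C=10  D=12  E=7  F=17  G=10
Turnaround = completion − arrival: A=3, B=33, C=10, D=12, E=7, F=17, G=10
Total turnaround = 3 + 33 + 10 + 12 + 7 + 17 + 10 = 92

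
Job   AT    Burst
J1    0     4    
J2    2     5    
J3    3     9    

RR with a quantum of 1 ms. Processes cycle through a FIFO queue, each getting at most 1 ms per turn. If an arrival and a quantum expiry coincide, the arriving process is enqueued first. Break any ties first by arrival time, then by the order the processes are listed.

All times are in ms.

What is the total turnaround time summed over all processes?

Schedule: | J1 0-2 | J2 2-3 | J1 3-4 | J3 4-5 | J2 5-6 | J1 6-7 | J3 7-8 | J2 8-9 | J3 9-10 | J2 10-11 | J3 11-12 | J2 12-13 | J3 13-18 |
Completion: J1=7  J2=13  J3=18
Turnaround (C−A): J1=7  J2=11  J3=15
Turnaround = completion − arrival: J1=7, J2=11, J3=15
Total turnaround = 7 + 11 + 15 = 33

33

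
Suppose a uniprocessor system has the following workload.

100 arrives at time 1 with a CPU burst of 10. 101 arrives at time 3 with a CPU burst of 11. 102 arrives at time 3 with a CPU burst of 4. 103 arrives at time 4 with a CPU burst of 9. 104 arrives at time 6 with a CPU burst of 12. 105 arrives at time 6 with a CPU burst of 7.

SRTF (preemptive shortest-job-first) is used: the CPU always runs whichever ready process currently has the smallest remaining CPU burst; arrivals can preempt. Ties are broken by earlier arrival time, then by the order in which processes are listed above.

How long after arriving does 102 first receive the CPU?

0

Schedule: | idle 0-1 | 100 1-3 | 102 3-7 | 105 7-14 | 100 14-22 | 103 22-31 | 101 31-42 | 104 42-54 |
Completion: 100=22  101=42  102=7  103=31  104=54  105=14
Turnaround (C−A): 100=21  101=39  102=4  103=27  104=48  105=8
Response(102) = first start − arrival = 3 − 3 = 0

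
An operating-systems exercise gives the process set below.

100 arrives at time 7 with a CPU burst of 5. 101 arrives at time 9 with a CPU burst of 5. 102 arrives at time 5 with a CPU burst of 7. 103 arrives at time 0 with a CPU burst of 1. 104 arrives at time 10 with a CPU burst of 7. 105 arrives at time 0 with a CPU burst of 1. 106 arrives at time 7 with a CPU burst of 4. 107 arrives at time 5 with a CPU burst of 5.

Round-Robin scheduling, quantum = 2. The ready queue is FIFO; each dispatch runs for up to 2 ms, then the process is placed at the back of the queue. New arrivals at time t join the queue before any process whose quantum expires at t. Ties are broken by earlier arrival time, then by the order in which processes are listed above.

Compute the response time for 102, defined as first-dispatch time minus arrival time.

Gantt: | 103 0-1 | 105 1-2 | idle 2-5 | 102 5-7 | 107 7-9 | 100 9-11 | 106 11-13 | 102 13-15 | 101 15-17 | 107 17-19 | 104 19-21 | 100 21-23 | 106 23-25 | 102 25-27 | 101 27-29 | 107 29-30 | 104 30-32 | 100 32-33 | 102 33-34 | 101 34-35 | 104 35-38 |
Completion: 100=33  101=35  102=34  103=1  104=38  105=2  106=25  107=30
Response(102) = first start − arrival = 5 − 5 = 0

0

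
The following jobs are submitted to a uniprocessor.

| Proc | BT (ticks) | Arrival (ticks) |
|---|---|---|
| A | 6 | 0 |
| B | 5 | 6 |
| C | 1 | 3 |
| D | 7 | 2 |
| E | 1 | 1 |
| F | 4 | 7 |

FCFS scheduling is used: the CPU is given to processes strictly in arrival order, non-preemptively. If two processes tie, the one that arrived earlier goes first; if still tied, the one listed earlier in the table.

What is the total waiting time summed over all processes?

43

Schedule: | A 0-6 | E 6-7 | D 7-14 | C 14-15 | B 15-20 | F 20-24 |
Completion: A=6  B=20  C=15  D=14  E=7  F=24
Waiting = turnaround − burst: A=0, B=9, C=11, D=5, E=5, F=13
Total waiting = 0 + 9 + 11 + 5 + 5 + 13 = 43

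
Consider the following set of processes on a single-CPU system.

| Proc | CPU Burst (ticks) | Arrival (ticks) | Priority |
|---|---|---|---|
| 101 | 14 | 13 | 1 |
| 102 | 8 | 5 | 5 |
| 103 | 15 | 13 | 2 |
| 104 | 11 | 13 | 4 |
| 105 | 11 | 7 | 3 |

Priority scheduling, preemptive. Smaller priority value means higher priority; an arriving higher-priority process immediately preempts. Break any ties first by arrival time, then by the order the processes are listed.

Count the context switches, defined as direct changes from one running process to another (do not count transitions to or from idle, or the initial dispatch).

6

Schedule: | idle 0-5 | 102 5-7 | 105 7-13 | 101 13-27 | 103 27-42 | 105 42-47 | 104 47-58 | 102 58-64 |
Completion: 101=27  102=64  103=42  104=58  105=47
Turnaround (C−A): 101=14  102=59  103=29  104=45  105=40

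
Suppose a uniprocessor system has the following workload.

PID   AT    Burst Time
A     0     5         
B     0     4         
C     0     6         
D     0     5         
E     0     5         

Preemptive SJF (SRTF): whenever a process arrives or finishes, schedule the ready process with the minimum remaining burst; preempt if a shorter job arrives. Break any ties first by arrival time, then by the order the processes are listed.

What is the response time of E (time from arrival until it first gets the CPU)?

14

Schedule: | B 0-4 | A 4-9 | D 9-14 | E 14-19 | C 19-25 |
Completion: A=9  B=4  C=25  D=14  E=19
Turnaround (C−A): A=9  B=4  C=25  D=14  E=19
Response(E) = first start − arrival = 14 − 0 = 14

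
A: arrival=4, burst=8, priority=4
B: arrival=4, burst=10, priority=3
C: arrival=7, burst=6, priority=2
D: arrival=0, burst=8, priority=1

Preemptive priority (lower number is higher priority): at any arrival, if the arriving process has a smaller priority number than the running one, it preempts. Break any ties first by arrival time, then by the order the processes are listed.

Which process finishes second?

C

Gantt: | D 0-8 | C 8-14 | B 14-24 | A 24-32 |
Completion: A=32  B=24  C=14  D=8
Turnaround (C−A): A=28  B=20  C=7  D=8
Finish order: D → C → B → A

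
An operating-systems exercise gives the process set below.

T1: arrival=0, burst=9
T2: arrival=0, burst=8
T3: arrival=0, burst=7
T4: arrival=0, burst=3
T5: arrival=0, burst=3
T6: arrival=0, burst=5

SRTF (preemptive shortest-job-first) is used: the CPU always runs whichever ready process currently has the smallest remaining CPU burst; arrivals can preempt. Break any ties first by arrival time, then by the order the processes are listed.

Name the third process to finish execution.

T6

Timeline: | T4 0-3 | T5 3-6 | T6 6-11 | T3 11-18 | T2 18-26 | T1 26-35 |
Completion: T1=35  T2=26  T3=18  T4=3  T5=6  T6=11
Turnaround (C−A): T1=35  T2=26  T3=18  T4=3  T5=6  T6=11
Finish order: T4 → T5 → T6 → T3 → T2 → T1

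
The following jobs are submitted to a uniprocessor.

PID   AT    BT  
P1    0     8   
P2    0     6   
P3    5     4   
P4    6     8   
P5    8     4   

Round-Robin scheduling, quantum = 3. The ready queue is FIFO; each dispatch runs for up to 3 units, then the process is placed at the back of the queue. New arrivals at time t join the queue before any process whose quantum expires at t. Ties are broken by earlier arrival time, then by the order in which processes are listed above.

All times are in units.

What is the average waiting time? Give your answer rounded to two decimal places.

14.80

Timeline: | P1 0-3 | P2 3-6 | P1 6-9 | P3 9-12 | P4 12-15 | P2 15-18 | P5 18-21 | P1 21-23 | P3 23-24 | P4 24-27 | P5 27-28 | P4 28-30 |
Completion: P1=23  P2=18  P3=24  P4=30  P5=28
Waiting times: P1=15, P2=12, P3=15, P4=16, P5=16
Average waiting = (15+12+15+16+16) / 5 = 74/5 = 14.80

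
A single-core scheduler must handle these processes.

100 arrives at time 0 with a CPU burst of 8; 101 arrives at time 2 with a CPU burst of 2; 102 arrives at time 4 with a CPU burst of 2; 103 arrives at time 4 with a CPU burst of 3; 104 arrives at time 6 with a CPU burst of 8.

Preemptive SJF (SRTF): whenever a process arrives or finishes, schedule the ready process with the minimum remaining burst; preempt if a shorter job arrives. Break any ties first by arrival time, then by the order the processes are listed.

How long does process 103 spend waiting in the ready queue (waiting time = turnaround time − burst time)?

2

Timeline: | 100 0-2 | 101 2-4 | 102 4-6 | 103 6-9 | 100 9-15 | 104 15-23 |
Completion: 100=15  101=4  102=6  103=9  104=23
Waiting(103) = turnaround − burst = 5 − 3 = 2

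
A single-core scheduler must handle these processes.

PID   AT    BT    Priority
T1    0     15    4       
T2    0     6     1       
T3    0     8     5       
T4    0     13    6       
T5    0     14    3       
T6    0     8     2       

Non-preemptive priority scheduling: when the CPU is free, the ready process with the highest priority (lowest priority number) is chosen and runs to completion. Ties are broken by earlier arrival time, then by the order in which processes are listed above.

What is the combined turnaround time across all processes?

Schedule: | T2 0-6 | T6 6-14 | T5 14-28 | T1 28-43 | T3 43-51 | T4 51-64 |
Completion: T1=43  T2=6  T3=51  T4=64  T5=28  T6=14
Turnaround (C−A): T1=43  T2=6  T3=51  T4=64  T5=28  T6=14
Turnaround = completion − arrival: T1=43, T2=6, T3=51, T4=64, T5=28, T6=14
Total turnaround = 43 + 6 + 51 + 64 + 28 + 14 = 206

206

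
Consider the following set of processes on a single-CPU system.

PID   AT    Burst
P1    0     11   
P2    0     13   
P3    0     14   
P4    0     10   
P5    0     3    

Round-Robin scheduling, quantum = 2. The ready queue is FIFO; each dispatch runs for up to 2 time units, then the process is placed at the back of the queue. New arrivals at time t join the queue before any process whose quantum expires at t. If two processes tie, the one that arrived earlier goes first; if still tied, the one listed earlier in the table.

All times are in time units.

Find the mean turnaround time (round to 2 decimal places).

41.20

Schedule: | P1 0-2 | P2 2-4 | P3 4-6 | P4 6-8 | P5 8-10 | P1 10-12 | P2 12-14 | P3 14-16 | P4 16-18 | P5 18-19 | P1 19-21 | P2 21-23 | P3 23-25 | P4 25-27 | P1 27-29 | P2 29-31 | P3 31-33 | P4 33-35 | P1 35-37 | P2 37-39 | P3 39-41 | P4 41-43 | P1 43-44 | P2 44-46 | P3 46-48 | P2 48-49 | P3 49-51 |
Completion: P1=44  P2=49  P3=51  P4=43  P5=19
Turnaround times: P1=44, P2=49, P3=51, P4=43, P5=19
Average turnaround = (44+49+51+43+19) / 5 = 206/5 = 41.20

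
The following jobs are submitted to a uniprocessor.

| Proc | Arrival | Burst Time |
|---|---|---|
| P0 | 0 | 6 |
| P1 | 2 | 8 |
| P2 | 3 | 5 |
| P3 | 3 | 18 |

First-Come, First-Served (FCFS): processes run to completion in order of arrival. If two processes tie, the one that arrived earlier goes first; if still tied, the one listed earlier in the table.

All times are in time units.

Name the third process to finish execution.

Timeline: | P0 0-6 | P1 6-14 | P2 14-19 | P3 19-37 |
Completion: P0=6  P1=14  P2=19  P3=37
Finish order: P0 → P1 → P2 → P3

P2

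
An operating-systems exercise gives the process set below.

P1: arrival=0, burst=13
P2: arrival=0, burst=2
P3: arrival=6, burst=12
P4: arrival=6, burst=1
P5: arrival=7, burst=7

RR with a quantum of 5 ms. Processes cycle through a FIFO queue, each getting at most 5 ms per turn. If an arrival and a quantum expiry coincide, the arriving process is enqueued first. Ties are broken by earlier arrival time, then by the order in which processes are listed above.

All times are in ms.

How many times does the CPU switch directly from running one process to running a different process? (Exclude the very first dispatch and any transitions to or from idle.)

Schedule: | P1 0-5 | P2 5-7 | P1 7-12 | P3 12-17 | P4 17-18 | P5 18-23 | P1 23-26 | P3 26-31 | P5 31-33 | P3 33-35 |
Completion: P1=26  P2=7  P3=35  P4=18  P5=33
Turnaround (C−A): P1=26  P2=7  P3=29  P4=12  P5=26

9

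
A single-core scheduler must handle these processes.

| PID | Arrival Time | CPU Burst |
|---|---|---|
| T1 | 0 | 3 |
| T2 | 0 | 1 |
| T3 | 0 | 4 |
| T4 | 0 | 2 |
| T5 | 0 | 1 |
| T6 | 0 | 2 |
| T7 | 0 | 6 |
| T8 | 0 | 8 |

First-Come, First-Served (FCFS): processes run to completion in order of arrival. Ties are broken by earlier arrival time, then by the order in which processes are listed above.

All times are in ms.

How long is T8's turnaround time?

Schedule: | T1 0-3 | T2 3-4 | T3 4-8 | T4 8-10 | T5 10-11 | T6 11-13 | T7 13-19 | T8 19-27 |
Completion: T1=3  T2=4  T3=8  T4=10  T5=11  T6=13  T7=19  T8=27
Turnaround (C−A): T1=3  T2=4  T3=8  T4=10  T5=11  T6=13  T7=19  T8=27
Turnaround(T8) = completion − arrival = 27 − 0 = 27

27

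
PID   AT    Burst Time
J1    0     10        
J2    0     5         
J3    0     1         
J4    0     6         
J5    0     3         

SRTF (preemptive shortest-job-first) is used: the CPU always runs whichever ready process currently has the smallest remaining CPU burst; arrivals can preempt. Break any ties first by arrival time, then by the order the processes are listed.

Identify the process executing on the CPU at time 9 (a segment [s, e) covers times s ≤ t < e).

J4

Timeline: | J3 0-1 | J5 1-4 | J2 4-9 | J4 9-15 | J1 15-25 |
Completion: J1=25  J2=9  J3=1  J4=15  J5=4
Turnaround (C−A): J1=25  J2=9  J3=1  J4=15  J5=4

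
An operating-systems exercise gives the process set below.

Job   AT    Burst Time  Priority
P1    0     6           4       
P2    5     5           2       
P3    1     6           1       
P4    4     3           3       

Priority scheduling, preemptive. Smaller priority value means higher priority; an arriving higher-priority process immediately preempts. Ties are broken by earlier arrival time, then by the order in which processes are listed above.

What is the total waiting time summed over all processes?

Schedule: | P1 0-1 | P3 1-7 | P2 7-12 | P4 12-15 | P1 15-20 |
Completion: P1=20  P2=12  P3=7  P4=15
Waiting = turnaround − burst: P1=14, P2=2, P3=0, P4=8
Total waiting = 14 + 2 + 0 + 8 = 24

24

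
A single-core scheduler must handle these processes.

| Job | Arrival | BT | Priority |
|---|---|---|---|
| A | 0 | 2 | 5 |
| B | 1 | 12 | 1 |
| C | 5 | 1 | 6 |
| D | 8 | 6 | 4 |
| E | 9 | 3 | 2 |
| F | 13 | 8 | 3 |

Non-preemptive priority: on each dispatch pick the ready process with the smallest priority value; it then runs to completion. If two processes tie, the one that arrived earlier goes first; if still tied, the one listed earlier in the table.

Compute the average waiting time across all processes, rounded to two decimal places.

Gantt: | A 0-2 | B 2-14 | E 14-17 | F 17-25 | D 25-31 | C 31-32 |
Completion: A=2  B=14  C=32  D=31  E=17  F=25
Turnaround (C−A): A=2  B=13  C=27  D=23  E=8  F=12
Waiting times: A=0, B=1, C=26, D=17, E=5, F=4
Average waiting = (0+1+26+17+5+4) / 6 = 53/6 = 8.83

8.83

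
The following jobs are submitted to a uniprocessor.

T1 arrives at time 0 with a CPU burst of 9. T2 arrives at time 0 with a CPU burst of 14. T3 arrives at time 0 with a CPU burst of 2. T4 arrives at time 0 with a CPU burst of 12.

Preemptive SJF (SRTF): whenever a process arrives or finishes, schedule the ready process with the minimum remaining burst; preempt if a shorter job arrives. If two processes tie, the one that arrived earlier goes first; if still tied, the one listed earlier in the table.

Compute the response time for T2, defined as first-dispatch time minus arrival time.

Timeline: | T3 0-2 | T1 2-11 | T4 11-23 | T2 23-37 |
Completion: T1=11  T2=37  T3=2  T4=23
Turnaround (C−A): T1=11  T2=37  T3=2  T4=23
Response(T2) = first start − arrival = 23 − 0 = 23

23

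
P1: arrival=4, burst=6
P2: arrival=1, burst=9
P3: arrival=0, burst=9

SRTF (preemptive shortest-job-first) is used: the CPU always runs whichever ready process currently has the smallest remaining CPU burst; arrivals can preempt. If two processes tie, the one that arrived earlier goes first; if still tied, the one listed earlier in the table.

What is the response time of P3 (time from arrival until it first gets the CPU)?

0

Schedule: | P3 0-9 | P1 9-15 | P2 15-24 |
Completion: P1=15  P2=24  P3=9
Turnaround (C−A): P1=11  P2=23  P3=9
Response(P3) = first start − arrival = 0 − 0 = 0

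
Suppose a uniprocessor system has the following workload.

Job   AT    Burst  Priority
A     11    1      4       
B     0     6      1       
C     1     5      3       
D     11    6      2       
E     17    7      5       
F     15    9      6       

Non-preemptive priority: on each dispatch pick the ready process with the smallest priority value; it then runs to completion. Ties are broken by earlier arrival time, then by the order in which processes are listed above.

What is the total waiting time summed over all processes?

22

Gantt: | B 0-6 | C 6-11 | D 11-17 | A 17-18 | E 18-25 | F 25-34 |
Completion: A=18  B=6  C=11  D=17  E=25  F=34
Turnaround (C−A): A=7  B=6  C=10  D=6  E=8  F=19
Waiting = turnaround − burst: A=6, B=0, C=5, D=0, E=1, F=10
Total waiting = 6 + 0 + 5 + 0 + 1 + 10 = 22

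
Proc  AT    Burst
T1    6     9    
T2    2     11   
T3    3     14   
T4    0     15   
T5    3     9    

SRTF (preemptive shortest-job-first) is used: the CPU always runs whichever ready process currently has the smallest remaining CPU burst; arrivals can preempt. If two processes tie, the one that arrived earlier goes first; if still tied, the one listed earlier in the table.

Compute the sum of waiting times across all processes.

94

Gantt: | T4 0-2 | T2 2-3 | T5 3-12 | T1 12-21 | T2 21-31 | T4 31-44 | T3 44-58 |
Completion: T1=21  T2=31  T3=58  T4=44  T5=12
Waiting = turnaround − burst: T1=6, T2=18, T3=41, T4=29, T5=0
Total waiting = 6 + 18 + 41 + 29 + 0 = 94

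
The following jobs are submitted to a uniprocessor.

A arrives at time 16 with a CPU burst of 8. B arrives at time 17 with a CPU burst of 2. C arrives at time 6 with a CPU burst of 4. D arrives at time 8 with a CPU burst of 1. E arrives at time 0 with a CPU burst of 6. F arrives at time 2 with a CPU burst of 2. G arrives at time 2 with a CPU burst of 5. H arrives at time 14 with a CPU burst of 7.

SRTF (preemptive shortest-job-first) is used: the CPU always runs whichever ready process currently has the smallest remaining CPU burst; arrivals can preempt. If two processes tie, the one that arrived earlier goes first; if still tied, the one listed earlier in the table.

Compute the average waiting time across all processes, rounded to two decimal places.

Schedule: | E 0-2 | F 2-4 | E 4-8 | D 8-9 | C 9-13 | G 13-18 | B 18-20 | H 20-27 | A 27-35 |
Completion: A=35  B=20  C=13  D=9  E=8  F=4  G=18  H=27
Turnaround (C−A): A=19  B=3  C=7  D=1  E=8  F=2  G=16  H=13
Waiting times: A=11, B=1, C=3, D=0, E=2, F=0, G=11, H=6
Average waiting = (11+1+3+0+2+0+11+6) / 8 = 34/8 = 4.25

4.25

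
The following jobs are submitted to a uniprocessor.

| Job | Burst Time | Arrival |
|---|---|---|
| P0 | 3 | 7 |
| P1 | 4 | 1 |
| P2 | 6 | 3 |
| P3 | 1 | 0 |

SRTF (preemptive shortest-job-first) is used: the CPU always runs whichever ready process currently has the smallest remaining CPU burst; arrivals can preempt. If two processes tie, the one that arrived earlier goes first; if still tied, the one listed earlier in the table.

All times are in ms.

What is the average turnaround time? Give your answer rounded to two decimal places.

Timeline: | P3 0-1 | P1 1-5 | P2 5-7 | P0 7-10 | P2 10-14 |
Completion: P0=10  P1=5  P2=14  P3=1
Turnaround (C−A): P0=3  P1=4  P2=11  P3=1
Turnaround times: P0=3, P1=4, P2=11, P3=1
Average turnaround = (3+4+11+1) / 4 = 19/4 = 4.75

4.75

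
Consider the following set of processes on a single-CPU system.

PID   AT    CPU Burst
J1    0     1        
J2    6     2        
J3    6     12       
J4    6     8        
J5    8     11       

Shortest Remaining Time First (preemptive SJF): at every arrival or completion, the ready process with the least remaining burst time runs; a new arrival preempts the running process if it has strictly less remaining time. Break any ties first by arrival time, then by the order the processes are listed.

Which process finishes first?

J1

Gantt: | J1 0-1 | idle 1-6 | J2 6-8 | J4 8-16 | J5 16-27 | J3 27-39 |
Completion: J1=1  J2=8  J3=39  J4=16  J5=27
Turnaround (C−A): J1=1  J2=2  J3=33  J4=10  J5=19
Finish order: J1 → J2 → J4 → J5 → J3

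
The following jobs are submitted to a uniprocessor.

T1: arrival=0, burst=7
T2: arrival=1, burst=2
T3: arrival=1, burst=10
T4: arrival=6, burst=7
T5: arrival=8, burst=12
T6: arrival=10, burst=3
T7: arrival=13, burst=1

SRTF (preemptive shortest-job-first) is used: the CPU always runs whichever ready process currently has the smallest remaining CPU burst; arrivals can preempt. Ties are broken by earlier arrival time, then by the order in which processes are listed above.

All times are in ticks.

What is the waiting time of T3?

Gantt: | T1 0-1 | T2 1-3 | T1 3-9 | T4 9-10 | T6 10-13 | T7 13-14 | T4 14-20 | T3 20-30 | T5 30-42 |
Completion: T1=9  T2=3  T3=30  T4=20  T5=42  T6=13  T7=14
Turnaround (C−A): T1=9  T2=2  T3=29  T4=14  T5=34  T6=3  T7=1
Waiting(T3) = turnaround − burst = 29 − 10 = 19

19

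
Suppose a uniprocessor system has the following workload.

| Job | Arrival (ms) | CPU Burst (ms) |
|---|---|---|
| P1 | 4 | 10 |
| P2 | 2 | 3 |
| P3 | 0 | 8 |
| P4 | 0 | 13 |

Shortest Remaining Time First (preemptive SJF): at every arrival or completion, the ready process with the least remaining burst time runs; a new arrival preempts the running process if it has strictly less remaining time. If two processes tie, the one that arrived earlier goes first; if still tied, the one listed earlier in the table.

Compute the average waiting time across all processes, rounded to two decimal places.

7.75

Gantt: | P3 0-2 | P2 2-5 | P3 5-11 | P1 11-21 | P4 21-34 |
Completion: P1=21  P2=5  P3=11  P4=34
Turnaround (C−A): P1=17  P2=3  P3=11  P4=34
Waiting times: P1=7, P2=0, P3=3, P4=21
Average waiting = (7+0+3+21) / 4 = 31/4 = 7.75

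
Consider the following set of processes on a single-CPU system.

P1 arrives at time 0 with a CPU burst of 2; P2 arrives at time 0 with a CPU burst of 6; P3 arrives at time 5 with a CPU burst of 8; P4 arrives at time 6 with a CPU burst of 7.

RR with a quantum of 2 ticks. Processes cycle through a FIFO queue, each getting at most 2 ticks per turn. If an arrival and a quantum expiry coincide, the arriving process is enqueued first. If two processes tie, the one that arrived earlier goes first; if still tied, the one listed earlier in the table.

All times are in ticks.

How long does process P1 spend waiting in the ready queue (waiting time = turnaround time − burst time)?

0

Timeline: | P1 0-2 | P2 2-6 | P3 6-8 | P4 8-10 | P2 10-12 | P3 12-14 | P4 14-16 | P3 16-18 | P4 18-20 | P3 20-22 | P4 22-23 |
Completion: P1=2  P2=12  P3=22  P4=23
Turnaround (C−A): P1=2  P2=12  P3=17  P4=17
Waiting(P1) = turnaround − burst = 2 − 2 = 0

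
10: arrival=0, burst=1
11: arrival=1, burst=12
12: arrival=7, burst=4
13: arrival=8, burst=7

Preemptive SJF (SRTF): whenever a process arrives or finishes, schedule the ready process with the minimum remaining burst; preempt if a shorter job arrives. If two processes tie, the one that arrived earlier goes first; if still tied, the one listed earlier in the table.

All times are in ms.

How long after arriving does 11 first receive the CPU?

0

Timeline: | 10 0-1 | 11 1-7 | 12 7-11 | 11 11-17 | 13 17-24 |
Completion: 10=1  11=17  12=11  13=24
Response(11) = first start − arrival = 1 − 1 = 0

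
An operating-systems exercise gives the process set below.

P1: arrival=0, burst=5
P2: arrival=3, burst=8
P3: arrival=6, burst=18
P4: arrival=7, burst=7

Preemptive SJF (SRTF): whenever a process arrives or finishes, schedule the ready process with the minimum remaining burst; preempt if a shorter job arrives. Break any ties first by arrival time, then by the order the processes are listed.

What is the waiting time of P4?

6

Gantt: | P1 0-5 | P2 5-13 | P4 13-20 | P3 20-38 |
Completion: P1=5  P2=13  P3=38  P4=20
Turnaround (C−A): P1=5  P2=10  P3=32  P4=13
Waiting(P4) = turnaround − burst = 13 − 7 = 6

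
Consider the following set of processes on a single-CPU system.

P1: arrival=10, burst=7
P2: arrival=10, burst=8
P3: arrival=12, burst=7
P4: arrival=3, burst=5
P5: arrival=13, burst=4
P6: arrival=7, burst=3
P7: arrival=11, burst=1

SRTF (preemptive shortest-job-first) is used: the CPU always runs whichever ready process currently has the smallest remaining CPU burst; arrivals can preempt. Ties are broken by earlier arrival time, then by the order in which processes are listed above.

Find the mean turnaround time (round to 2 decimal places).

10.43

Schedule: | idle 0-3 | P4 3-8 | P6 8-11 | P7 11-12 | P1 12-13 | P5 13-17 | P1 17-23 | P3 23-30 | P2 30-38 |
Completion: P1=23  P2=38  P3=30  P4=8  P5=17  P6=11  P7=12
Turnaround times: P1=13, P2=28, P3=18, P4=5, P5=4, P6=4, P7=1
Average turnaround = (13+28+18+5+4+4+1) / 7 = 73/7 = 10.43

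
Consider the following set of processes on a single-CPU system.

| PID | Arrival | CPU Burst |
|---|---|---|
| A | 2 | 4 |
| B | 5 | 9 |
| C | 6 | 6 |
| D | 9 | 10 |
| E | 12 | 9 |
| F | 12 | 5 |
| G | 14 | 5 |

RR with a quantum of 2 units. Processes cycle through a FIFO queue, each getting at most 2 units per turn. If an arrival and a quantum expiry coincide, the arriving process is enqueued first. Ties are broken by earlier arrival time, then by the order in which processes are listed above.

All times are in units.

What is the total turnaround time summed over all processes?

199

Timeline: | idle 0-2 | A 2-6 | B 6-8 | C 8-10 | B 10-12 | D 12-14 | C 14-16 | E 16-18 | F 18-20 | B 20-22 | G 22-24 | D 24-26 | C 26-28 | E 28-30 | F 30-32 | B 32-34 | G 34-36 | D 36-38 | E 38-40 | F 40-41 | B 41-42 | G 42-43 | D 43-45 | E 45-47 | D 47-49 | E 49-50 |
Completion: A=6  B=42  C=28  D=49  E=50  F=41  G=43
Turnaround (C−A): A=4  B=37  C=22  D=40  E=38  F=29  G=29
Turnaround = completion − arrival: A=4, B=37, C=22, D=40, E=38, F=29, G=29
Total turnaround = 4 + 37 + 22 + 40 + 38 + 29 + 29 = 199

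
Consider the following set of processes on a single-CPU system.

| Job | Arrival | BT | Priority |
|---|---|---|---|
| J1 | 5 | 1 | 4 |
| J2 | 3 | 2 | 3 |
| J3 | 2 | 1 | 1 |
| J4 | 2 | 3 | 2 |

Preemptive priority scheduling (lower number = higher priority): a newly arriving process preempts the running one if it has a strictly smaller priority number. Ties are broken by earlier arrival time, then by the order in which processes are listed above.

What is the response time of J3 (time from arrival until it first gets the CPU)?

0

Schedule: | idle 0-2 | J3 2-3 | J4 3-6 | J2 6-8 | J1 8-9 |
Completion: J1=9  J2=8  J3=3  J4=6
Turnaround (C−A): J1=4  J2=5  J3=1  J4=4
Response(J3) = first start − arrival = 2 − 2 = 0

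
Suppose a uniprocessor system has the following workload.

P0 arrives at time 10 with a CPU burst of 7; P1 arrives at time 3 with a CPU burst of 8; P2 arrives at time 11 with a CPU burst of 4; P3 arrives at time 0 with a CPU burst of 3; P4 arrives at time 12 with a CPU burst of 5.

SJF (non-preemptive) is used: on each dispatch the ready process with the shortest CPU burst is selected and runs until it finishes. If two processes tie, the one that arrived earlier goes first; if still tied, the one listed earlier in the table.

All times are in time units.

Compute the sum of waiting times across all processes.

13

Schedule: | P3 0-3 | P1 3-11 | P2 11-15 | P4 15-20 | P0 20-27 |
Completion: P0=27  P1=11  P2=15  P3=3  P4=20
Turnaround (C−A): P0=17  P1=8  P2=4  P3=3  P4=8
Waiting = turnaround − burst: P0=10, P1=0, P2=0, P3=0, P4=3
Total waiting = 10 + 0 + 0 + 0 + 3 = 13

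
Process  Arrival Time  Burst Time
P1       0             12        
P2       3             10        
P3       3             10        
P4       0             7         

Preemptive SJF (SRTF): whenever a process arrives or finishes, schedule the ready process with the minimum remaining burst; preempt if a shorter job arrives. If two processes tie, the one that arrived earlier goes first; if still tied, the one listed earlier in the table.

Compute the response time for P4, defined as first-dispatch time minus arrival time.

0

Timeline: | P4 0-7 | P2 7-17 | P3 17-27 | P1 27-39 |
Completion: P1=39  P2=17  P3=27  P4=7
Response(P4) = first start − arrival = 0 − 0 = 0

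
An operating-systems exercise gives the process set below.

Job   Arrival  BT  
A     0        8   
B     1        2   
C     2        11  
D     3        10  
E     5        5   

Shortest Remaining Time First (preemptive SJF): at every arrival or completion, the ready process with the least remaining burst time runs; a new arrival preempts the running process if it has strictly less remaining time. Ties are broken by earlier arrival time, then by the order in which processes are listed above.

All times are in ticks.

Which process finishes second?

Timeline: | A 0-1 | B 1-3 | A 3-10 | E 10-15 | D 15-25 | C 25-36 |
Completion: A=10  B=3  C=36  D=25  E=15
Turnaround (C−A): A=10  B=2  C=34  D=22  E=10
Finish order: B → A → E → D → C

A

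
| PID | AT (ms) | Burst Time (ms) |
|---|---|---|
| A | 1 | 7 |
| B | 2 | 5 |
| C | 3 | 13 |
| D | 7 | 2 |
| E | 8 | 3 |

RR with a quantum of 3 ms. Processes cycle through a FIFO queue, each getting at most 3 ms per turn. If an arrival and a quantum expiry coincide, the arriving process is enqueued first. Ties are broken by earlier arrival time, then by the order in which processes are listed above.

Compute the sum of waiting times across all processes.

56

Schedule: | idle 0-1 | A 1-4 | B 4-7 | C 7-10 | A 10-13 | D 13-15 | B 15-17 | E 17-20 | C 20-23 | A 23-24 | C 24-31 |
Completion: A=24  B=17  C=31  D=15  E=20
Turnaround (C−A): A=23  B=15  C=28  D=8  E=12
Waiting = turnaround − burst: A=16, B=10, C=15, D=6, E=9
Total waiting = 16 + 10 + 15 + 6 + 9 = 56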